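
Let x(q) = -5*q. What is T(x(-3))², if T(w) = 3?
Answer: 9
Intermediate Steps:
T(x(-3))² = 3² = 9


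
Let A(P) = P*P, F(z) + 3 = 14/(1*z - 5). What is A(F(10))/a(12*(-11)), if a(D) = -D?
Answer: 1/3300 ≈ 0.00030303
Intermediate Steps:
F(z) = -3 + 14/(-5 + z) (F(z) = -3 + 14/(1*z - 5) = -3 + 14/(z - 5) = -3 + 14/(-5 + z))
A(P) = P²
A(F(10))/a(12*(-11)) = ((29 - 3*10)/(-5 + 10))²/((-12*(-11))) = ((29 - 30)/5)²/((-1*(-132))) = ((⅕)*(-1))²/132 = (-⅕)²*(1/132) = (1/25)*(1/132) = 1/3300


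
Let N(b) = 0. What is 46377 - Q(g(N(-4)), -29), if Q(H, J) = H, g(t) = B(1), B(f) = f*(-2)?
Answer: 46379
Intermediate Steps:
B(f) = -2*f
g(t) = -2 (g(t) = -2*1 = -2)
46377 - Q(g(N(-4)), -29) = 46377 - 1*(-2) = 46377 + 2 = 46379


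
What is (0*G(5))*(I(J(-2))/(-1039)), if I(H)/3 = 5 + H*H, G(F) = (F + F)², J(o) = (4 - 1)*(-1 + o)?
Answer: 0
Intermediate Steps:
J(o) = -3 + 3*o (J(o) = 3*(-1 + o) = -3 + 3*o)
G(F) = 4*F² (G(F) = (2*F)² = 4*F²)
I(H) = 15 + 3*H² (I(H) = 3*(5 + H*H) = 3*(5 + H²) = 15 + 3*H²)
(0*G(5))*(I(J(-2))/(-1039)) = (0*(4*5²))*((15 + 3*(-3 + 3*(-2))²)/(-1039)) = (0*(4*25))*((15 + 3*(-3 - 6)²)*(-1/1039)) = (0*100)*((15 + 3*(-9)²)*(-1/1039)) = 0*((15 + 3*81)*(-1/1039)) = 0*((15 + 243)*(-1/1039)) = 0*(258*(-1/1039)) = 0*(-258/1039) = 0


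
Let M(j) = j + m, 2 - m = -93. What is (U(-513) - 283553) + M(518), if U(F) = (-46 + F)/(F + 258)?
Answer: -72149141/255 ≈ -2.8294e+5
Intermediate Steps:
m = 95 (m = 2 - 1*(-93) = 2 + 93 = 95)
U(F) = (-46 + F)/(258 + F)
M(j) = 95 + j (M(j) = j + 95 = 95 + j)
(U(-513) - 283553) + M(518) = ((-46 - 513)/(258 - 513) - 283553) + (95 + 518) = (-559/(-255) - 283553) + 613 = (-1/255*(-559) - 283553) + 613 = (559/255 - 283553) + 613 = -72305456/255 + 613 = -72149141/255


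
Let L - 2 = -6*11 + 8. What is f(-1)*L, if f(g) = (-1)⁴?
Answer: -56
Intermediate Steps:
f(g) = 1
L = -56 (L = 2 + (-6*11 + 8) = 2 + (-66 + 8) = 2 - 58 = -56)
f(-1)*L = 1*(-56) = -56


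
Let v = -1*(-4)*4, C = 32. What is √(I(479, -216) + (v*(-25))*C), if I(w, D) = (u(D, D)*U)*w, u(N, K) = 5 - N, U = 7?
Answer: √728213 ≈ 853.35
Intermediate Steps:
v = 16 (v = 4*4 = 16)
I(w, D) = w*(35 - 7*D) (I(w, D) = ((5 - D)*7)*w = (35 - 7*D)*w = w*(35 - 7*D))
√(I(479, -216) + (v*(-25))*C) = √(7*479*(5 - 1*(-216)) + (16*(-25))*32) = √(7*479*(5 + 216) - 400*32) = √(7*479*221 - 12800) = √(741013 - 12800) = √728213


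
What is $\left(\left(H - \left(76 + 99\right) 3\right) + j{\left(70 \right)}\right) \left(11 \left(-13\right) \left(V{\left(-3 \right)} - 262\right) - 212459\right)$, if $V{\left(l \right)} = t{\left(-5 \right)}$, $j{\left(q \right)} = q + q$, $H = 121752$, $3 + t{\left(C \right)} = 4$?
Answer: $-21255730912$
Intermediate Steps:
$t{\left(C \right)} = 1$ ($t{\left(C \right)} = -3 + 4 = 1$)
$j{\left(q \right)} = 2 q$
$V{\left(l \right)} = 1$
$\left(\left(H - \left(76 + 99\right) 3\right) + j{\left(70 \right)}\right) \left(11 \left(-13\right) \left(V{\left(-3 \right)} - 262\right) - 212459\right) = \left(\left(121752 - \left(76 + 99\right) 3\right) + 2 \cdot 70\right) \left(11 \left(-13\right) \left(1 - 262\right) - 212459\right) = \left(\left(121752 - 175 \cdot 3\right) + 140\right) \left(\left(-143\right) \left(-261\right) - 212459\right) = \left(\left(121752 - 525\right) + 140\right) \left(37323 - 212459\right) = \left(\left(121752 - 525\right) + 140\right) \left(-175136\right) = \left(121227 + 140\right) \left(-175136\right) = 121367 \left(-175136\right) = -21255730912$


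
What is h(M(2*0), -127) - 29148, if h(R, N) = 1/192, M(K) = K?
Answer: -5596415/192 ≈ -29148.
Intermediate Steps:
h(R, N) = 1/192
h(M(2*0), -127) - 29148 = 1/192 - 29148 = -5596415/192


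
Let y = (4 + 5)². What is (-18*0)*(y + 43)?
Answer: 0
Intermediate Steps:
y = 81 (y = 9² = 81)
(-18*0)*(y + 43) = (-18*0)*(81 + 43) = 0*124 = 0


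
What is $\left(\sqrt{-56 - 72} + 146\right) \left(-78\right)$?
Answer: $-11388 - 624 i \sqrt{2} \approx -11388.0 - 882.47 i$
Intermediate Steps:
$\left(\sqrt{-56 - 72} + 146\right) \left(-78\right) = \left(\sqrt{-128} + 146\right) \left(-78\right) = \left(8 i \sqrt{2} + 146\right) \left(-78\right) = \left(146 + 8 i \sqrt{2}\right) \left(-78\right) = -11388 - 624 i \sqrt{2}$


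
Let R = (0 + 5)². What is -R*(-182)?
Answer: 4550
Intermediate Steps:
R = 25 (R = 5² = 25)
-R*(-182) = -1*25*(-182) = -25*(-182) = 4550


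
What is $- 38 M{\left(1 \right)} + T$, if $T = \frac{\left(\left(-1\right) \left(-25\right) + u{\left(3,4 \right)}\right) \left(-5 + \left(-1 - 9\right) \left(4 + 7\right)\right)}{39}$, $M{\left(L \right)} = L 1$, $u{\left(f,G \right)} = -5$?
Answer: $- \frac{3782}{39} \approx -96.974$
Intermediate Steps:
$M{\left(L \right)} = L$
$T = - \frac{2300}{39}$ ($T = \frac{\left(\left(-1\right) \left(-25\right) - 5\right) \left(-5 + \left(-1 - 9\right) \left(4 + 7\right)\right)}{39} = \left(25 - 5\right) \left(-5 - 110\right) \frac{1}{39} = 20 \left(-5 - 110\right) \frac{1}{39} = 20 \left(-115\right) \frac{1}{39} = \left(-2300\right) \frac{1}{39} = - \frac{2300}{39} \approx -58.974$)
$- 38 M{\left(1 \right)} + T = \left(-38\right) 1 - \frac{2300}{39} = -38 - \frac{2300}{39} = - \frac{3782}{39}$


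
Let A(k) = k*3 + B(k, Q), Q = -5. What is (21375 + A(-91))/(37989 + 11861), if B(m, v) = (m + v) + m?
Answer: 4183/9970 ≈ 0.41956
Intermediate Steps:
B(m, v) = v + 2*m
A(k) = -5 + 5*k (A(k) = k*3 + (-5 + 2*k) = 3*k + (-5 + 2*k) = -5 + 5*k)
(21375 + A(-91))/(37989 + 11861) = (21375 + (-5 + 5*(-91)))/(37989 + 11861) = (21375 + (-5 - 455))/49850 = (21375 - 460)*(1/49850) = 20915*(1/49850) = 4183/9970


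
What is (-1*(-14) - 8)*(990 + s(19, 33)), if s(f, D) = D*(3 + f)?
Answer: 10296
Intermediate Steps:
(-1*(-14) - 8)*(990 + s(19, 33)) = (-1*(-14) - 8)*(990 + 33*(3 + 19)) = (14 - 8)*(990 + 33*22) = 6*(990 + 726) = 6*1716 = 10296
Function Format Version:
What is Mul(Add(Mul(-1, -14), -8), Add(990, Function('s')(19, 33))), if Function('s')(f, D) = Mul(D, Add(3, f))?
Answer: 10296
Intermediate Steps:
Mul(Add(Mul(-1, -14), -8), Add(990, Function('s')(19, 33))) = Mul(Add(Mul(-1, -14), -8), Add(990, Mul(33, Add(3, 19)))) = Mul(Add(14, -8), Add(990, Mul(33, 22))) = Mul(6, Add(990, 726)) = Mul(6, 1716) = 10296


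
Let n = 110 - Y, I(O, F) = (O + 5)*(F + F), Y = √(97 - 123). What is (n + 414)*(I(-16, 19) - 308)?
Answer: -380424 + 726*I*√26 ≈ -3.8042e+5 + 3701.9*I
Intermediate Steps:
Y = I*√26 (Y = √(-26) = I*√26 ≈ 5.099*I)
I(O, F) = 2*F*(5 + O) (I(O, F) = (5 + O)*(2*F) = 2*F*(5 + O))
n = 110 - I*√26 ≈ 110.0 - 5.099*I
(n + 414)*(I(-16, 19) - 308) = ((110 - I*√26) + 414)*(2*19*(5 - 16) - 308) = (524 - I*√26)*(2*19*(-11) - 308) = (524 - I*√26)*(-418 - 308) = (524 - I*√26)*(-726) = -380424 + 726*I*√26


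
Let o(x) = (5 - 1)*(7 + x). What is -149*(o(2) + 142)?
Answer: -26522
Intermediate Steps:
o(x) = 28 + 4*x (o(x) = 4*(7 + x) = 28 + 4*x)
-149*(o(2) + 142) = -149*((28 + 4*2) + 142) = -149*((28 + 8) + 142) = -149*(36 + 142) = -149*178 = -26522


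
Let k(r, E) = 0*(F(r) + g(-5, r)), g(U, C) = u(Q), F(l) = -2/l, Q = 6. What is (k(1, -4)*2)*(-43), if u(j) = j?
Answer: 0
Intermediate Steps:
g(U, C) = 6
k(r, E) = 0 (k(r, E) = 0*(-2/r + 6) = 0*(6 - 2/r) = 0)
(k(1, -4)*2)*(-43) = (0*2)*(-43) = 0*(-43) = 0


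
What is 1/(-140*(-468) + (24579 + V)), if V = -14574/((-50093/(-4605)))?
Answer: 50093/4446215937 ≈ 1.1266e-5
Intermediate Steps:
V = -67113270/50093 (V = -14574/((-50093*(-1/4605))) = -14574/50093/4605 = -14574*4605/50093 = -67113270/50093 ≈ -1339.8)
1/(-140*(-468) + (24579 + V)) = 1/(-140*(-468) + (24579 - 67113270/50093)) = 1/(65520 + 1164122577/50093) = 1/(4446215937/50093) = 50093/4446215937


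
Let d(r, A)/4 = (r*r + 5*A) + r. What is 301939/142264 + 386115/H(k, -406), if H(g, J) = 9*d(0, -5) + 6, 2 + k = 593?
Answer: -9110055149/21197336 ≈ -429.77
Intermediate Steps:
d(r, A) = 4*r + 4*r**2 + 20*A (d(r, A) = 4*((r*r + 5*A) + r) = 4*((r**2 + 5*A) + r) = 4*(r + r**2 + 5*A) = 4*r + 4*r**2 + 20*A)
k = 591 (k = -2 + 593 = 591)
H(g, J) = -894 (H(g, J) = 9*(4*0 + 4*0**2 + 20*(-5)) + 6 = 9*(0 + 4*0 - 100) + 6 = 9*(0 + 0 - 100) + 6 = 9*(-100) + 6 = -900 + 6 = -894)
301939/142264 + 386115/H(k, -406) = 301939/142264 + 386115/(-894) = 301939*(1/142264) + 386115*(-1/894) = 301939/142264 - 128705/298 = -9110055149/21197336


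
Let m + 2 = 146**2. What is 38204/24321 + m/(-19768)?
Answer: 118419439/240388764 ≈ 0.49262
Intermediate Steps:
m = 21314 (m = -2 + 146**2 = -2 + 21316 = 21314)
38204/24321 + m/(-19768) = 38204/24321 + 21314/(-19768) = 38204*(1/24321) + 21314*(-1/19768) = 38204/24321 - 10657/9884 = 118419439/240388764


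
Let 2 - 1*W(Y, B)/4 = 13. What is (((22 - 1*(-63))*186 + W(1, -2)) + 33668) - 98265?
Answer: -48831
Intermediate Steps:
W(Y, B) = -44 (W(Y, B) = 8 - 4*13 = 8 - 52 = -44)
(((22 - 1*(-63))*186 + W(1, -2)) + 33668) - 98265 = (((22 - 1*(-63))*186 - 44) + 33668) - 98265 = (((22 + 63)*186 - 44) + 33668) - 98265 = ((85*186 - 44) + 33668) - 98265 = ((15810 - 44) + 33668) - 98265 = (15766 + 33668) - 98265 = 49434 - 98265 = -48831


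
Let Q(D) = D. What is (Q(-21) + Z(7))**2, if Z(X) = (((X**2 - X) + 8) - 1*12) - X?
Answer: 100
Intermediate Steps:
Z(X) = -4 + X**2 - 2*X (Z(X) = ((8 + X**2 - X) - 12) - X = (-4 + X**2 - X) - X = -4 + X**2 - 2*X)
(Q(-21) + Z(7))**2 = (-21 + (-4 + 7**2 - 2*7))**2 = (-21 + (-4 + 49 - 14))**2 = (-21 + 31)**2 = 10**2 = 100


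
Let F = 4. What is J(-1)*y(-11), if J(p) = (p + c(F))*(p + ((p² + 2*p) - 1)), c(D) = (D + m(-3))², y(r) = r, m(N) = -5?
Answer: 0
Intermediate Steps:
c(D) = (-5 + D)² (c(D) = (D - 5)² = (-5 + D)²)
J(p) = (1 + p)*(-1 + p² + 3*p) (J(p) = (p + (-5 + 4)²)*(p + ((p² + 2*p) - 1)) = (p + (-1)²)*(p + (-1 + p² + 2*p)) = (p + 1)*(-1 + p² + 3*p) = (1 + p)*(-1 + p² + 3*p))
J(-1)*y(-11) = (-1 + (-1)³ + 2*(-1) + 4*(-1)²)*(-11) = (-1 - 1 - 2 + 4*1)*(-11) = (-1 - 1 - 2 + 4)*(-11) = 0*(-11) = 0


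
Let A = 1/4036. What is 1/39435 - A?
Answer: -35399/159159660 ≈ -0.00022241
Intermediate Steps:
A = 1/4036 ≈ 0.00024777
1/39435 - A = 1/39435 - 1*1/4036 = 1/39435 - 1/4036 = -35399/159159660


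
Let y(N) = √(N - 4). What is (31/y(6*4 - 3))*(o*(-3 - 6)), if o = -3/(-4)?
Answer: -837*√17/68 ≈ -50.751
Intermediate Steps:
o = ¾ (o = -3*(-¼) = ¾ ≈ 0.75000)
y(N) = √(-4 + N)
(31/y(6*4 - 3))*(o*(-3 - 6)) = (31/(√(-4 + (6*4 - 3))))*(3*(-3 - 6)/4) = (31/(√(-4 + (24 - 3))))*((¾)*(-9)) = (31/(√(-4 + 21)))*(-27/4) = (31/(√17))*(-27/4) = (31*(√17/17))*(-27/4) = (31*√17/17)*(-27/4) = -837*√17/68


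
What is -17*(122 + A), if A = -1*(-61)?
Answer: -3111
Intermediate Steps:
A = 61
-17*(122 + A) = -17*(122 + 61) = -17*183 = -3111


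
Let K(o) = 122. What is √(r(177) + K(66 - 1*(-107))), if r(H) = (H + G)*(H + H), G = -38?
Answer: 4*√3083 ≈ 222.10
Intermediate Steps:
r(H) = 2*H*(-38 + H) (r(H) = (H - 38)*(H + H) = (-38 + H)*(2*H) = 2*H*(-38 + H))
√(r(177) + K(66 - 1*(-107))) = √(2*177*(-38 + 177) + 122) = √(2*177*139 + 122) = √(49206 + 122) = √49328 = 4*√3083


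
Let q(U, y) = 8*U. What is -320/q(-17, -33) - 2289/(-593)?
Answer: 62633/10081 ≈ 6.2130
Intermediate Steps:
-320/q(-17, -33) - 2289/(-593) = -320/(8*(-17)) - 2289/(-593) = -320/(-136) - 2289*(-1/593) = -320*(-1/136) + 2289/593 = 40/17 + 2289/593 = 62633/10081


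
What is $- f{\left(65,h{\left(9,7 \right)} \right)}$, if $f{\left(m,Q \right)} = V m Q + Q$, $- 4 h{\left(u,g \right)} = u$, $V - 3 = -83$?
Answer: $- \frac{46791}{4} \approx -11698.0$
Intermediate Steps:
$V = -80$ ($V = 3 - 83 = -80$)
$h{\left(u,g \right)} = - \frac{u}{4}$
$f{\left(m,Q \right)} = Q - 80 Q m$ ($f{\left(m,Q \right)} = - 80 m Q + Q = - 80 Q m + Q = Q - 80 Q m$)
$- f{\left(65,h{\left(9,7 \right)} \right)} = - \left(- \frac{1}{4}\right) 9 \left(1 - 5200\right) = - \frac{\left(-9\right) \left(1 - 5200\right)}{4} = - \frac{\left(-9\right) \left(-5199\right)}{4} = \left(-1\right) \frac{46791}{4} = - \frac{46791}{4}$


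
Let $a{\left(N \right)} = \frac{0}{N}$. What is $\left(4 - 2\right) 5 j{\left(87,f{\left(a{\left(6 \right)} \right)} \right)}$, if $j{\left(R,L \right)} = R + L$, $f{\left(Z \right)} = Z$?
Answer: $870$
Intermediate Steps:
$a{\left(N \right)} = 0$
$j{\left(R,L \right)} = L + R$
$\left(4 - 2\right) 5 j{\left(87,f{\left(a{\left(6 \right)} \right)} \right)} = \left(4 - 2\right) 5 \left(0 + 87\right) = 2 \cdot 5 \cdot 87 = 10 \cdot 87 = 870$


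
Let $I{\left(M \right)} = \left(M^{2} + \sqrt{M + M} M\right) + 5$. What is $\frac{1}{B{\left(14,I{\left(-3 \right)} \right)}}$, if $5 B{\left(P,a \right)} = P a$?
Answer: $\frac{1}{50} + \frac{3 i \sqrt{6}}{700} \approx 0.02 + 0.010498 i$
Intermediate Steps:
$I{\left(M \right)} = 5 + M^{2} + \sqrt{2} M^{\frac{3}{2}}$ ($I{\left(M \right)} = \left(M^{2} + \sqrt{2 M} M\right) + 5 = \left(M^{2} + \sqrt{2} \sqrt{M} M\right) + 5 = \left(M^{2} + \sqrt{2} M^{\frac{3}{2}}\right) + 5 = 5 + M^{2} + \sqrt{2} M^{\frac{3}{2}}$)
$B{\left(P,a \right)} = \frac{P a}{5}$
$\frac{1}{B{\left(14,I{\left(-3 \right)} \right)}} = \frac{1}{\frac{1}{5} \cdot 14 \left(5 + \left(-3\right)^{2} + \sqrt{2} \left(-3\right)^{\frac{3}{2}}\right)} = \frac{1}{\frac{1}{5} \cdot 14 \left(5 + 9 + \sqrt{2} \left(- 3 i \sqrt{3}\right)\right)} = \frac{1}{\frac{1}{5} \cdot 14 \left(5 + 9 - 3 i \sqrt{6}\right)} = \frac{1}{\frac{1}{5} \cdot 14 \left(14 - 3 i \sqrt{6}\right)} = \frac{1}{\frac{196}{5} - \frac{42 i \sqrt{6}}{5}}$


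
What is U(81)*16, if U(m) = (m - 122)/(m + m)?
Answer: -328/81 ≈ -4.0494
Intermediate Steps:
U(m) = (-122 + m)/(2*m) (U(m) = (-122 + m)/((2*m)) = (-122 + m)*(1/(2*m)) = (-122 + m)/(2*m))
U(81)*16 = ((1/2)*(-122 + 81)/81)*16 = ((1/2)*(1/81)*(-41))*16 = -41/162*16 = -328/81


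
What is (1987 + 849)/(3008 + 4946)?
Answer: 1418/3977 ≈ 0.35655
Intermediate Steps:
(1987 + 849)/(3008 + 4946) = 2836/7954 = 2836*(1/7954) = 1418/3977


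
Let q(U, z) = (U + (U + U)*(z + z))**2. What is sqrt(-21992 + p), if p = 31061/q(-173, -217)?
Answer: I*sqrt(494760623350291)/149991 ≈ 148.3*I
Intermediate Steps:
q(U, z) = (U + 4*U*z)**2 (q(U, z) = (U + (2*U)*(2*z))**2 = (U + 4*U*z)**2)
p = 31061/22497300081 (p = 31061/(((-173)**2*(1 + 4*(-217))**2)) = 31061/((29929*(1 - 868)**2)) = 31061/((29929*(-867)**2)) = 31061/((29929*751689)) = 31061/22497300081 ≈ 1.3807e-6)
sqrt(-21992 + p) = sqrt(-21992 + 31061/22497300081) = sqrt(-494760623350291/22497300081) = I*sqrt(494760623350291)/149991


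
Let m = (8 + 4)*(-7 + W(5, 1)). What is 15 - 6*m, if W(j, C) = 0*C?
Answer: 519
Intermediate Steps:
W(j, C) = 0
m = -84 (m = (8 + 4)*(-7 + 0) = 12*(-7) = -84)
15 - 6*m = 15 - 6*(-84) = 15 + 504 = 519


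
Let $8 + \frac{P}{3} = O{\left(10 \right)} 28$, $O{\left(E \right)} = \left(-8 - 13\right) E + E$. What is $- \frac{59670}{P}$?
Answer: $\frac{9945}{2804} \approx 3.5467$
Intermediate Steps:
$O{\left(E \right)} = - 20 E$ ($O{\left(E \right)} = - 21 E + E = - 20 E$)
$P = -16824$ ($P = -24 + 3 \left(-20\right) 10 \cdot 28 = -24 + 3 \left(\left(-200\right) 28\right) = -24 + 3 \left(-5600\right) = -24 - 16800 = -16824$)
$- \frac{59670}{P} = - \frac{59670}{-16824} = \left(-59670\right) \left(- \frac{1}{16824}\right) = \frac{9945}{2804}$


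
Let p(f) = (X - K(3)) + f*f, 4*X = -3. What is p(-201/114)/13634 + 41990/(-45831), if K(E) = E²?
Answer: -413558738165/451148814588 ≈ -0.91668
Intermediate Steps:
X = -¾ (X = (¼)*(-3) = -¾ ≈ -0.75000)
p(f) = -39/4 + f² (p(f) = (-¾ - 1*3²) + f*f = (-¾ - 1*9) + f² = (-¾ - 9) + f² = -39/4 + f²)
p(-201/114)/13634 + 41990/(-45831) = (-39/4 + (-201/114)²)/13634 + 41990/(-45831) = (-39/4 + (-201*1/114)²)*(1/13634) + 41990*(-1/45831) = (-39/4 + (-67/38)²)*(1/13634) - 41990/45831 = (-39/4 + 4489/1444)*(1/13634) - 41990/45831 = -4795/722*1/13634 - 41990/45831 = -4795/9843748 - 41990/45831 = -413558738165/451148814588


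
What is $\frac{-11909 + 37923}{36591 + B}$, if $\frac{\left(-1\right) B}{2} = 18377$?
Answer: $- \frac{26014}{163} \approx -159.59$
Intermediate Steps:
$B = -36754$ ($B = \left(-2\right) 18377 = -36754$)
$\frac{-11909 + 37923}{36591 + B} = \frac{-11909 + 37923}{36591 - 36754} = \frac{26014}{-163} = 26014 \left(- \frac{1}{163}\right) = - \frac{26014}{163}$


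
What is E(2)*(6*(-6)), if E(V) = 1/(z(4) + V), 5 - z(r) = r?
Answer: -12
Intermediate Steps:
z(r) = 5 - r
E(V) = 1/(1 + V) (E(V) = 1/((5 - 1*4) + V) = 1/((5 - 4) + V) = 1/(1 + V))
E(2)*(6*(-6)) = (6*(-6))/(1 + 2) = -36/3 = (⅓)*(-36) = -12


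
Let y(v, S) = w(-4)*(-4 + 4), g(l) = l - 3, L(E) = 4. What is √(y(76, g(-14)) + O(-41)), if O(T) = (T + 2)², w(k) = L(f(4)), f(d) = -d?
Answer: 39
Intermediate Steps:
w(k) = 4
g(l) = -3 + l
O(T) = (2 + T)²
y(v, S) = 0 (y(v, S) = 4*(-4 + 4) = 4*0 = 0)
√(y(76, g(-14)) + O(-41)) = √(0 + (2 - 41)²) = √(0 + (-39)²) = √(0 + 1521) = √1521 = 39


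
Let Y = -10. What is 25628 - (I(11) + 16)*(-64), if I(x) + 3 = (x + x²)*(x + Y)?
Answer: 34908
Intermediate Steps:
I(x) = -3 + (-10 + x)*(x + x²) (I(x) = -3 + (x + x²)*(x - 10) = -3 + (x + x²)*(-10 + x) = -3 + (-10 + x)*(x + x²))
25628 - (I(11) + 16)*(-64) = 25628 - ((-3 + 11³ - 10*11 - 9*11²) + 16)*(-64) = 25628 - ((-3 + 1331 - 110 - 9*121) + 16)*(-64) = 25628 - ((-3 + 1331 - 110 - 1089) + 16)*(-64) = 25628 - (129 + 16)*(-64) = 25628 - 145*(-64) = 25628 - 1*(-9280) = 25628 + 9280 = 34908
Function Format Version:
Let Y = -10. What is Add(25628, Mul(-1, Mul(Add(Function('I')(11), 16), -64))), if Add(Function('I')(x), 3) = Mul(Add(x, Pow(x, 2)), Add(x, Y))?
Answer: 34908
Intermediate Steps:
Function('I')(x) = Add(-3, Mul(Add(-10, x), Add(x, Pow(x, 2)))) (Function('I')(x) = Add(-3, Mul(Add(x, Pow(x, 2)), Add(x, -10))) = Add(-3, Mul(Add(x, Pow(x, 2)), Add(-10, x))) = Add(-3, Mul(Add(-10, x), Add(x, Pow(x, 2)))))
Add(25628, Mul(-1, Mul(Add(Function('I')(11), 16), -64))) = Add(25628, Mul(-1, Mul(Add(Add(-3, Pow(11, 3), Mul(-10, 11), Mul(-9, Pow(11, 2))), 16), -64))) = Add(25628, Mul(-1, Mul(Add(Add(-3, 1331, -110, Mul(-9, 121)), 16), -64))) = Add(25628, Mul(-1, Mul(Add(Add(-3, 1331, -110, -1089), 16), -64))) = Add(25628, Mul(-1, Mul(Add(129, 16), -64))) = Add(25628, Mul(-1, Mul(145, -64))) = Add(25628, Mul(-1, -9280)) = Add(25628, 9280) = 34908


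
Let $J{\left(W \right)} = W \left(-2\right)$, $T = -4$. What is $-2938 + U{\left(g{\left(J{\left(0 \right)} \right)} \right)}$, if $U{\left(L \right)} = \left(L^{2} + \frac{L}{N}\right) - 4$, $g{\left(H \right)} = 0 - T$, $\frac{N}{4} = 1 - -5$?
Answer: $- \frac{17555}{6} \approx -2925.8$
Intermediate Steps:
$N = 24$ ($N = 4 \left(1 - -5\right) = 4 \left(1 + 5\right) = 4 \cdot 6 = 24$)
$J{\left(W \right)} = - 2 W$
$g{\left(H \right)} = 4$ ($g{\left(H \right)} = 0 - -4 = 0 + 4 = 4$)
$U{\left(L \right)} = -4 + L^{2} + \frac{L}{24}$ ($U{\left(L \right)} = \left(L^{2} + \frac{L}{24}\right) - 4 = -4 + L^{2} + \frac{L}{24}$)
$-2938 + U{\left(g{\left(J{\left(0 \right)} \right)} \right)} = -2938 + \left(-4 + 4^{2} + \frac{1}{24} \cdot 4\right) = -2938 + \left(-4 + 16 + \frac{1}{6}\right) = -2938 + \frac{73}{6} = - \frac{17555}{6}$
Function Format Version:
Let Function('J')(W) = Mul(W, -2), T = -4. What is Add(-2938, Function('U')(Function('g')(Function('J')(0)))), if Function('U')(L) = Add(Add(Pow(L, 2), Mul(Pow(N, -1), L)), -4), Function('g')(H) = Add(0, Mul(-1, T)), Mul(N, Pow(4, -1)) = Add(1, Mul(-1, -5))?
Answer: Rational(-17555, 6) ≈ -2925.8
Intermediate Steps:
N = 24 (N = Mul(4, Add(1, Mul(-1, -5))) = Mul(4, Add(1, 5)) = Mul(4, 6) = 24)
Function('J')(W) = Mul(-2, W)
Function('g')(H) = 4 (Function('g')(H) = Add(0, Mul(-1, -4)) = Add(0, 4) = 4)
Function('U')(L) = Add(-4, Pow(L, 2), Mul(Rational(1, 24), L)) (Function('U')(L) = Add(Add(Pow(L, 2), Mul(Pow(24, -1), L)), -4) = Add(Add(Pow(L, 2), Mul(Rational(1, 24), L)), -4) = Add(-4, Pow(L, 2), Mul(Rational(1, 24), L)))
Add(-2938, Function('U')(Function('g')(Function('J')(0)))) = Add(-2938, Add(-4, Pow(4, 2), Mul(Rational(1, 24), 4))) = Add(-2938, Add(-4, 16, Rational(1, 6))) = Add(-2938, Rational(73, 6)) = Rational(-17555, 6)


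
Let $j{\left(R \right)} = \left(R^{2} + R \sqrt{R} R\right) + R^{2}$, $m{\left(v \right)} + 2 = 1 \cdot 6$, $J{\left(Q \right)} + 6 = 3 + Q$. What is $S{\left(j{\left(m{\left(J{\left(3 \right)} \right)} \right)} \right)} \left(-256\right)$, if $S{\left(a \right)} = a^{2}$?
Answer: $-1048576$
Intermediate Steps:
$J{\left(Q \right)} = -3 + Q$ ($J{\left(Q \right)} = -6 + \left(3 + Q\right) = -3 + Q$)
$m{\left(v \right)} = 4$ ($m{\left(v \right)} = -2 + 1 \cdot 6 = -2 + 6 = 4$)
$j{\left(R \right)} = R^{\frac{5}{2}} + 2 R^{2}$ ($j{\left(R \right)} = \left(R^{2} + R^{\frac{3}{2}} R\right) + R^{2} = \left(R^{2} + R^{\frac{5}{2}}\right) + R^{2} = R^{\frac{5}{2}} + 2 R^{2}$)
$S{\left(j{\left(m{\left(J{\left(3 \right)} \right)} \right)} \right)} \left(-256\right) = \left(4^{\frac{5}{2}} + 2 \cdot 4^{2}\right)^{2} \left(-256\right) = \left(32 + 2 \cdot 16\right)^{2} \left(-256\right) = \left(32 + 32\right)^{2} \left(-256\right) = 64^{2} \left(-256\right) = 4096 \left(-256\right) = -1048576$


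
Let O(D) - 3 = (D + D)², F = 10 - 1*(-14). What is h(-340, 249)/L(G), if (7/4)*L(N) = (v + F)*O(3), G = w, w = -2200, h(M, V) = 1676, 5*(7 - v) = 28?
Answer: 14665/4953 ≈ 2.9608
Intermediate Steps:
v = 7/5 (v = 7 - ⅕*28 = 7 - 28/5 = 7/5 ≈ 1.4000)
F = 24 (F = 10 + 14 = 24)
G = -2200
O(D) = 3 + 4*D² (O(D) = 3 + (D + D)² = 3 + (2*D)² = 3 + 4*D²)
L(N) = 19812/35 (L(N) = 4*((7/5 + 24)*(3 + 4*3²))/7 = 4*(127*(3 + 4*9)/5)/7 = 4*(127*(3 + 36)/5)/7 = 4*((127/5)*39)/7 = (4/7)*(4953/5) = 19812/35)
h(-340, 249)/L(G) = 1676/(19812/35) = 1676*(35/19812) = 14665/4953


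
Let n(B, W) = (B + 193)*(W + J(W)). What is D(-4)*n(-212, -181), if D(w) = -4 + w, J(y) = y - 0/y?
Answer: -55024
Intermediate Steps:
J(y) = y (J(y) = y - 1*0 = y + 0 = y)
n(B, W) = 2*W*(193 + B) (n(B, W) = (B + 193)*(W + W) = (193 + B)*(2*W) = 2*W*(193 + B))
D(-4)*n(-212, -181) = (-4 - 4)*(2*(-181)*(193 - 212)) = -16*(-181)*(-19) = -8*6878 = -55024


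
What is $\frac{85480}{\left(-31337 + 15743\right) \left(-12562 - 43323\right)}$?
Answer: $\frac{8548}{87147069} \approx 9.8087 \cdot 10^{-5}$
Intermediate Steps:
$\frac{85480}{\left(-31337 + 15743\right) \left(-12562 - 43323\right)} = \frac{85480}{\left(-15594\right) \left(-55885\right)} = \frac{85480}{871470690} = 85480 \cdot \frac{1}{871470690} = \frac{8548}{87147069}$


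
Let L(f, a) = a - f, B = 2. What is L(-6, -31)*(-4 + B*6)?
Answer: -200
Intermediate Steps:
L(-6, -31)*(-4 + B*6) = (-31 - 1*(-6))*(-4 + 2*6) = (-31 + 6)*(-4 + 12) = -25*8 = -200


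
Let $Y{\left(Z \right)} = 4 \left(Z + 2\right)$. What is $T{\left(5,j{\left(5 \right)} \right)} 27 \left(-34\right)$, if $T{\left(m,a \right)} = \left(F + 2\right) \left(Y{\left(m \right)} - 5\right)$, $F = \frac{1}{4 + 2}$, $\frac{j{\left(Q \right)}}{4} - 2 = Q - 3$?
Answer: $-45747$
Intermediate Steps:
$Y{\left(Z \right)} = 8 + 4 Z$ ($Y{\left(Z \right)} = 4 \left(2 + Z\right) = 8 + 4 Z$)
$j{\left(Q \right)} = -4 + 4 Q$ ($j{\left(Q \right)} = 8 + 4 \left(Q - 3\right) = 8 + 4 \left(-3 + Q\right) = 8 + \left(-12 + 4 Q\right) = -4 + 4 Q$)
$F = \frac{1}{6} \approx 0.16667$
$T{\left(m,a \right)} = \frac{13}{2} + \frac{26 m}{3}$ ($T{\left(m,a \right)} = \left(\frac{1}{6} + 2\right) \left(\left(8 + 4 m\right) - 5\right) = \frac{13 \left(3 + 4 m\right)}{6} = \frac{13}{2} + \frac{26 m}{3}$)
$T{\left(5,j{\left(5 \right)} \right)} 27 \left(-34\right) = \left(\frac{13}{2} + \frac{26}{3} \cdot 5\right) 27 \left(-34\right) = \left(\frac{13}{2} + \frac{130}{3}\right) 27 \left(-34\right) = \frac{299}{6} \cdot 27 \left(-34\right) = \frac{2691}{2} \left(-34\right) = -45747$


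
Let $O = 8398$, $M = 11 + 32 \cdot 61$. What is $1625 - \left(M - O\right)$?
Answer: $8060$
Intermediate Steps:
$M = 1963$ ($M = 11 + 1952 = 1963$)
$1625 - \left(M - O\right) = 1625 + \left(8398 - 1963\right) = 1625 + 6435 = 8060$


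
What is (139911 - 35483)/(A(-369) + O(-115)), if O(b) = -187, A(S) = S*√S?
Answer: -9764018/25139189 + 57800898*I*√41/25139189 ≈ -0.3884 + 14.722*I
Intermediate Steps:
A(S) = S^(3/2)
(139911 - 35483)/(A(-369) + O(-115)) = (139911 - 35483)/((-369)^(3/2) - 187) = 104428/(-1107*I*√41 - 187) = 104428/(-187 - 1107*I*√41)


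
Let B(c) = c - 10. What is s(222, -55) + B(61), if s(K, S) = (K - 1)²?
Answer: 48892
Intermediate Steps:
B(c) = -10 + c
s(K, S) = (-1 + K)²
s(222, -55) + B(61) = (-1 + 222)² + (-10 + 61) = 221² + 51 = 48841 + 51 = 48892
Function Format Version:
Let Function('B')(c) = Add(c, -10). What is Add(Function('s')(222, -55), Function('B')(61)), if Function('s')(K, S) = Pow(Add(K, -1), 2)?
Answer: 48892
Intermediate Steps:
Function('B')(c) = Add(-10, c)
Function('s')(K, S) = Pow(Add(-1, K), 2)
Add(Function('s')(222, -55), Function('B')(61)) = Add(Pow(Add(-1, 222), 2), Add(-10, 61)) = Add(Pow(221, 2), 51) = Add(48841, 51) = 48892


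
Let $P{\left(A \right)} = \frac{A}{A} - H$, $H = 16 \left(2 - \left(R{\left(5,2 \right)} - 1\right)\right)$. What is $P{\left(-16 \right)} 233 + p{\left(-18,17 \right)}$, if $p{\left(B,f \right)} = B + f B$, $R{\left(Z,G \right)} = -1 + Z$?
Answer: $3637$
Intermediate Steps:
$p{\left(B,f \right)} = B + B f$
$H = -16$ ($H = 16 \left(2 - \left(\left(-1 + 5\right) - 1\right)\right) = 16 \left(2 - \left(4 - 1\right)\right) = 16 \left(2 - 3\right) = 16 \left(-1\right) = -16$)
$P{\left(A \right)} = 17$ ($P{\left(A \right)} = \frac{A}{A} - -16 = 1 + 16 = 17$)
$P{\left(-16 \right)} 233 + p{\left(-18,17 \right)} = 17 \cdot 233 - 18 \left(1 + 17\right) = 3961 - 324 = 3637$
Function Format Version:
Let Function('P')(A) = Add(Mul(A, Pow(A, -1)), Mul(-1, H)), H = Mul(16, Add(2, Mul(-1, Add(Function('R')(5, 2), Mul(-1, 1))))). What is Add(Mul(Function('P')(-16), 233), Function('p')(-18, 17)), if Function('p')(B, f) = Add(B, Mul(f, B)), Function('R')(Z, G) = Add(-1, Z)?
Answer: 3637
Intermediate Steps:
Function('p')(B, f) = Add(B, Mul(B, f))
H = -16 (H = Mul(16, Add(2, Mul(-1, Add(Add(-1, 5), Mul(-1, 1))))) = Mul(16, Add(2, Mul(-1, Add(4, -1)))) = Mul(16, Add(2, Mul(-1, 3))) = Mul(16, Add(2, -3)) = Mul(16, -1) = -16)
Function('P')(A) = 17 (Function('P')(A) = Add(Mul(A, Pow(A, -1)), Mul(-1, -16)) = Add(1, 16) = 17)
Add(Mul(Function('P')(-16), 233), Function('p')(-18, 17)) = Add(Mul(17, 233), Mul(-18, Add(1, 17))) = Add(3961, Mul(-18, 18)) = Add(3961, -324) = 3637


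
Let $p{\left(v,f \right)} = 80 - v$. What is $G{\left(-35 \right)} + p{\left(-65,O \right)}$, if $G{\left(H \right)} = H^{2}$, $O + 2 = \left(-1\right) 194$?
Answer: $1370$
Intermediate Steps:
$O = -196$ ($O = -2 - 194 = -196$)
$G{\left(-35 \right)} + p{\left(-65,O \right)} = \left(-35\right)^{2} + \left(80 - -65\right) = 1225 + \left(80 + 65\right) = 1225 + 145 = 1370$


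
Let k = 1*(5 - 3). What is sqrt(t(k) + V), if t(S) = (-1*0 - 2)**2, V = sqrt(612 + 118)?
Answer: sqrt(4 + sqrt(730)) ≈ 5.5694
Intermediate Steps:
k = 2 (k = 1*2 = 2)
V = sqrt(730) ≈ 27.019
t(S) = 4 (t(S) = (0 - 2)**2 = (-2)**2 = 4)
sqrt(t(k) + V) = sqrt(4 + sqrt(730))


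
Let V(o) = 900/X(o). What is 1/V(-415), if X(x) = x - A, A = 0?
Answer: -83/180 ≈ -0.46111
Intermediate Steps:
X(x) = x (X(x) = x - 1*0 = x + 0 = x)
V(o) = 900/o
1/V(-415) = 1/(900/(-415)) = 1/(900*(-1/415)) = 1/(-180/83) = -83/180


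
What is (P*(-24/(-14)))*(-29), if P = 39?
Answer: -13572/7 ≈ -1938.9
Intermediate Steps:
(P*(-24/(-14)))*(-29) = (39*(-24/(-14)))*(-29) = (39*(-24*(-1/14)))*(-29) = (39*(12/7))*(-29) = (468/7)*(-29) = -13572/7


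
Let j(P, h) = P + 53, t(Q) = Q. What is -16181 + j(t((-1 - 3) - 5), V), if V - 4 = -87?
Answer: -16137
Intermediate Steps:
V = -83 (V = 4 - 87 = -83)
j(P, h) = 53 + P
-16181 + j(t((-1 - 3) - 5), V) = -16181 + (53 + ((-1 - 3) - 5)) = -16181 + (53 + (-4 - 5)) = -16181 + (53 - 9) = -16181 + 44 = -16137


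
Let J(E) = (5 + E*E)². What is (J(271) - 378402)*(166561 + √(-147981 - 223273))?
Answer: 898419459708354 + 5393936514*I*√371254 ≈ 8.9842e+14 + 3.2866e+12*I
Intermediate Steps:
J(E) = (5 + E²)²
(J(271) - 378402)*(166561 + √(-147981 - 223273)) = ((5 + 271²)² - 378402)*(166561 + √(-147981 - 223273)) = ((5 + 73441)² - 378402)*(166561 + √(-371254)) = (73446² - 378402)*(166561 + I*√371254) = (5394314916 - 378402)*(166561 + I*√371254) = 5393936514*(166561 + I*√371254) = 898419459708354 + 5393936514*I*√371254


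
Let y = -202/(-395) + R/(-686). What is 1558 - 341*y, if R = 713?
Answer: 470955743/270970 ≈ 1738.0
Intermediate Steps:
y = -143063/270970 (y = -202/(-395) + 713/(-686) = -202*(-1/395) + 713*(-1/686) = 202/395 - 713/686 = -143063/270970 ≈ -0.52797)
1558 - 341*y = 1558 - 341*(-143063/270970) = 1558 + 48784483/270970 = 470955743/270970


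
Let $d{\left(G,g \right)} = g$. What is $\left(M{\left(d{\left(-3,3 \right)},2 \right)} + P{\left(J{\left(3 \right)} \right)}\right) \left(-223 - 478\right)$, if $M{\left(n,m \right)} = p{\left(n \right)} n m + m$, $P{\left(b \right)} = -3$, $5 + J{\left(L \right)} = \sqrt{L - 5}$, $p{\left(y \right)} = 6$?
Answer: $-24535$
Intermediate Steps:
$J{\left(L \right)} = -5 + \sqrt{-5 + L}$ ($J{\left(L \right)} = -5 + \sqrt{L - 5} = -5 + \sqrt{-5 + L}$)
$M{\left(n,m \right)} = m + 6 m n$ ($M{\left(n,m \right)} = 6 n m + m = 6 m n + m = m + 6 m n$)
$\left(M{\left(d{\left(-3,3 \right)},2 \right)} + P{\left(J{\left(3 \right)} \right)}\right) \left(-223 - 478\right) = \left(2 \left(1 + 6 \cdot 3\right) - 3\right) \left(-223 - 478\right) = \left(2 \left(1 + 18\right) - 3\right) \left(-701\right) = \left(2 \cdot 19 - 3\right) \left(-701\right) = \left(38 - 3\right) \left(-701\right) = 35 \left(-701\right) = -24535$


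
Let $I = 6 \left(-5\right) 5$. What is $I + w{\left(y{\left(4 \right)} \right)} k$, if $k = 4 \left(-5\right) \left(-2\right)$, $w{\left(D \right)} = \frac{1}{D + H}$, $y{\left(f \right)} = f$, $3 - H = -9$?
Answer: $- \frac{295}{2} \approx -147.5$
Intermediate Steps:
$H = 12$ ($H = 3 - -9 = 3 + 9 = 12$)
$w{\left(D \right)} = \frac{1}{12 + D}$ ($w{\left(D \right)} = \frac{1}{D + 12} = \frac{1}{12 + D}$)
$k = 40$ ($k = \left(-20\right) \left(-2\right) = 40$)
$I = -150$ ($I = \left(-30\right) 5 = -150$)
$I + w{\left(y{\left(4 \right)} \right)} k = -150 + \frac{1}{12 + 4} \cdot 40 = -150 + \frac{1}{16} \cdot 40 = -150 + \frac{5}{2} = - \frac{295}{2}$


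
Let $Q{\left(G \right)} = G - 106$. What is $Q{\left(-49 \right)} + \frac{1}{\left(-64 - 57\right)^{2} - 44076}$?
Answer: $- \frac{4562426}{29435} \approx -155.0$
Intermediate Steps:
$Q{\left(G \right)} = -106 + G$
$Q{\left(-49 \right)} + \frac{1}{\left(-64 - 57\right)^{2} - 44076} = \left(-106 - 49\right) + \frac{1}{\left(-64 - 57\right)^{2} - 44076} = -155 + \frac{1}{\left(-121\right)^{2} - 44076} = -155 + \frac{1}{14641 - 44076} = -155 + \frac{1}{-29435} = -155 - \frac{1}{29435} = - \frac{4562426}{29435}$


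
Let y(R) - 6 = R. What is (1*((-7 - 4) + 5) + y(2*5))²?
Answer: 100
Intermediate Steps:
y(R) = 6 + R
(1*((-7 - 4) + 5) + y(2*5))² = (1*((-7 - 4) + 5) + (6 + 2*5))² = (1*(-11 + 5) + (6 + 10))² = (1*(-6) + 16)² = (-6 + 16)² = 10² = 100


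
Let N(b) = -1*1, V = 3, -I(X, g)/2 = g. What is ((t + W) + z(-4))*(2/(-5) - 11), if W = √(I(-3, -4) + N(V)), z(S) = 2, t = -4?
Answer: 114/5 - 57*√7/5 ≈ -7.3616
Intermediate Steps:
I(X, g) = -2*g
N(b) = -1
W = √7 (W = √(-2*(-4) - 1) = √(8 - 1) = √7 ≈ 2.6458)
((t + W) + z(-4))*(2/(-5) - 11) = ((-4 + √7) + 2)*(2/(-5) - 11) = (-2 + √7)*(2*(-⅕) - 11) = (-2 + √7)*(-⅖ - 11) = (-2 + √7)*(-57/5) = 114/5 - 57*√7/5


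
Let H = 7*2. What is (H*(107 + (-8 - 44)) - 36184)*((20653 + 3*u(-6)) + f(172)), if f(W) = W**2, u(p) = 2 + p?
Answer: -1778668150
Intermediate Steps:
H = 14
(H*(107 + (-8 - 44)) - 36184)*((20653 + 3*u(-6)) + f(172)) = (14*(107 + (-8 - 44)) - 36184)*((20653 + 3*(2 - 6)) + 172**2) = (14*(107 - 52) - 36184)*((20653 + 3*(-4)) + 29584) = (14*55 - 36184)*((20653 - 12) + 29584) = (770 - 36184)*(20641 + 29584) = -35414*50225 = -1778668150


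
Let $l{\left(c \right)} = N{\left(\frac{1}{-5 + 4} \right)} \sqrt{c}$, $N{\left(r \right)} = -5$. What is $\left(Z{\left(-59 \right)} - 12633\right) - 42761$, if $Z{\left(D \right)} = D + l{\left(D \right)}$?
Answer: $-55453 - 5 i \sqrt{59} \approx -55453.0 - 38.406 i$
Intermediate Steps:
$l{\left(c \right)} = - 5 \sqrt{c}$
$Z{\left(D \right)} = D - 5 \sqrt{D}$
$\left(Z{\left(-59 \right)} - 12633\right) - 42761 = \left(\left(-59 - 5 \sqrt{-59}\right) - 12633\right) - 42761 = \left(\left(-59 - 5 i \sqrt{59}\right) - 12633\right) - 42761 = \left(-12692 - 5 i \sqrt{59}\right) - 42761 = -55453 - 5 i \sqrt{59}$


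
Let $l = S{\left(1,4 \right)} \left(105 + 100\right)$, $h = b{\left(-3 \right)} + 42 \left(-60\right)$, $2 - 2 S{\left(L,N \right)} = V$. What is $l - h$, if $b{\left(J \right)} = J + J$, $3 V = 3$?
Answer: $\frac{5257}{2} \approx 2628.5$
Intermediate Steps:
$V = 1$ ($V = \frac{1}{3} \cdot 3 = 1$)
$S{\left(L,N \right)} = \frac{1}{2}$ ($S{\left(L,N \right)} = 1 - \frac{1}{2} = \frac{1}{2}$)
$b{\left(J \right)} = 2 J$
$h = -2526$ ($h = 2 \left(-3\right) + 42 \left(-60\right) = -6 - 2520 = -2526$)
$l = \frac{205}{2}$ ($l = \frac{105 + 100}{2} = \frac{1}{2} \cdot 205 = \frac{205}{2} \approx 102.5$)
$l - h = \frac{205}{2} - -2526 = \frac{205}{2} + 2526 = \frac{5257}{2}$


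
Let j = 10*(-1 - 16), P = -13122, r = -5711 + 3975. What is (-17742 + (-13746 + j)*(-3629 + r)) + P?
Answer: 74628476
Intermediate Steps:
r = -1736
j = -170 (j = 10*(-17) = -170)
(-17742 + (-13746 + j)*(-3629 + r)) + P = (-17742 + (-13746 - 170)*(-3629 - 1736)) - 13122 = (-17742 - 13916*(-5365)) - 13122 = (-17742 + 74659340) - 13122 = 74641598 - 13122 = 74628476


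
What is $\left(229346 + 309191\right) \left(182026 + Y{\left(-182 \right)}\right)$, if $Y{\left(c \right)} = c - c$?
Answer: $98027735962$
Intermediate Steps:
$Y{\left(c \right)} = 0$
$\left(229346 + 309191\right) \left(182026 + Y{\left(-182 \right)}\right) = \left(229346 + 309191\right) \left(182026 + 0\right) = 538537 \cdot 182026 = 98027735962$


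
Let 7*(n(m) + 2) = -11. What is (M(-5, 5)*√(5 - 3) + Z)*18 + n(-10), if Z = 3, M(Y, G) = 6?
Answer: 353/7 + 108*√2 ≈ 203.16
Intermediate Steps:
n(m) = -25/7 (n(m) = -2 + (⅐)*(-11) = -2 - 11/7 = -25/7)
(M(-5, 5)*√(5 - 3) + Z)*18 + n(-10) = (6*√(5 - 3) + 3)*18 - 25/7 = (6*√2 + 3)*18 - 25/7 = (3 + 6*√2)*18 - 25/7 = (54 + 108*√2) - 25/7 = 353/7 + 108*√2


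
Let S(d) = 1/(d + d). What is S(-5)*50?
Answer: -5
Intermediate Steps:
S(d) = 1/(2*d)
S(-5)*50 = ((1/2)/(-5))*50 = ((1/2)*(-1/5))*50 = -1/10*50 = -5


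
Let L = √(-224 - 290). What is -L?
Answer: -I*√514 ≈ -22.672*I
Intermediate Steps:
L = I*√514 (L = √(-514) = I*√514 ≈ 22.672*I)
-L = -I*√514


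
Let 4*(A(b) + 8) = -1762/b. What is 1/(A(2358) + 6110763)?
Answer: 4716/28818319699 ≈ 1.6365e-7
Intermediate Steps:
A(b) = -8 - 881/(2*b) (A(b) = -8 + (-1762/b)/4 = -8 - 881/(2*b))
1/(A(2358) + 6110763) = 1/((-8 - 881/2/2358) + 6110763) = 1/((-8 - 881/2*1/2358) + 6110763) = 1/((-8 - 881/4716) + 6110763) = 1/(-38609/4716 + 6110763) = 1/(28818319699/4716) = 4716/28818319699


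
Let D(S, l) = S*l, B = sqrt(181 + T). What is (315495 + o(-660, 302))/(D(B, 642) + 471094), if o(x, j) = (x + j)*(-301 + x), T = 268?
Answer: 155351019551/110872247600 - 211710093*sqrt(449)/110872247600 ≈ 1.3607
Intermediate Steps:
o(x, j) = (-301 + x)*(j + x) (o(x, j) = (j + x)*(-301 + x) = (-301 + x)*(j + x))
B = sqrt(449) (B = sqrt(181 + 268) = sqrt(449) ≈ 21.190)
(315495 + o(-660, 302))/(D(B, 642) + 471094) = (315495 + ((-660)**2 - 301*302 - 301*(-660) + 302*(-660)))/(sqrt(449)*642 + 471094) = (315495 + (435600 - 90902 + 198660 - 199320))/(642*sqrt(449) + 471094) = (315495 + 344038)/(471094 + 642*sqrt(449)) = 659533/(471094 + 642*sqrt(449))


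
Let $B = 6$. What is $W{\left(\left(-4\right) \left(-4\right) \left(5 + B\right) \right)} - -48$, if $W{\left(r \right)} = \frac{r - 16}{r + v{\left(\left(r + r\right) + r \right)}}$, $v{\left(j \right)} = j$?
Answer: $\frac{1061}{22} \approx 48.227$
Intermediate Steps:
$W{\left(r \right)} = \frac{-16 + r}{4 r}$ ($W{\left(r \right)} = \frac{r - 16}{r + \left(\left(r + r\right) + r\right)} = \frac{-16 + r}{r + \left(2 r + r\right)} = \frac{-16 + r}{r + 3 r} = \frac{-16 + r}{4 r}$)
$W{\left(\left(-4\right) \left(-4\right) \left(5 + B\right) \right)} - -48 = \frac{-16 + \left(-4\right) \left(-4\right) \left(5 + 6\right)}{4 \left(-4\right) \left(-4\right) \left(5 + 6\right)} - -48 = \frac{-16 + 16 \cdot 11}{4 \cdot 16 \cdot 11} + 48 = \frac{-16 + 176}{4 \cdot 176} + 48 = \frac{1}{4} \cdot \frac{1}{176} \cdot 160 + 48 = \frac{5}{22} + 48 = \frac{1061}{22}$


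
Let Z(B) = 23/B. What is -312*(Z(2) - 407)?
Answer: 123396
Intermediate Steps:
-312*(Z(2) - 407) = -312*(23/2 - 407) = -312*(-791/2) = 123396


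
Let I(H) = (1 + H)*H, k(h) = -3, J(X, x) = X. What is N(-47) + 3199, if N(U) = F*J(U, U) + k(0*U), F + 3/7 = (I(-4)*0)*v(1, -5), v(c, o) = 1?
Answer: 22513/7 ≈ 3216.1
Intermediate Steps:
I(H) = H*(1 + H)
F = -3/7 (F = -3/7 + (-4*(1 - 4)*0)*1 = -3/7 + (-4*(-3)*0)*1 = -3/7 + (12*0)*1 = -3/7 + 0*1 = -3/7 + 0 = -3/7 ≈ -0.42857)
N(U) = -3 - 3*U/7 (N(U) = -3*U/7 - 3 = -3 - 3*U/7)
N(-47) + 3199 = (-3 - 3/7*(-47)) + 3199 = (-3 + 141/7) + 3199 = 120/7 + 3199 = 22513/7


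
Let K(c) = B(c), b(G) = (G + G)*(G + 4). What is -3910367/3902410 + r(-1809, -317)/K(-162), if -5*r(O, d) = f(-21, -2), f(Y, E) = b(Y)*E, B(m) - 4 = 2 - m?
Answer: 272373/390241 ≈ 0.69796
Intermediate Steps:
B(m) = 6 - m (B(m) = 4 + (2 - m) = 6 - m)
b(G) = 2*G*(4 + G) (b(G) = (2*G)*(4 + G) = 2*G*(4 + G))
K(c) = 6 - c
f(Y, E) = 2*E*Y*(4 + Y) (f(Y, E) = (2*Y*(4 + Y))*E = 2*E*Y*(4 + Y))
r(O, d) = 1428/5 (r(O, d) = -2*(-2)*(-21)*(4 - 21)/5 = -2*(-2)*(-21)*(-17)/5 = -⅕*(-1428) = 1428/5)
-3910367/3902410 + r(-1809, -317)/K(-162) = -3910367/3902410 + 1428/(5*(6 - 1*(-162))) = -3910367*1/3902410 + 1428/(5*(6 + 162)) = -3910367/3902410 + (1428/5)/168 = -3910367/3902410 + (1428/5)*(1/168) = -3910367/3902410 + 17/10 = 272373/390241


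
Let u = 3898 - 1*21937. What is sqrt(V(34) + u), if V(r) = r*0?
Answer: I*sqrt(18039) ≈ 134.31*I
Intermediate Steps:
u = -18039 (u = 3898 - 21937 = -18039)
V(r) = 0
sqrt(V(34) + u) = sqrt(0 - 18039) = sqrt(-18039) = I*sqrt(18039)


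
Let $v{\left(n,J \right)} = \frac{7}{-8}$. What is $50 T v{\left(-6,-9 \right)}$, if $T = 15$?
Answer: $- \frac{2625}{4} \approx -656.25$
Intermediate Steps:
$v{\left(n,J \right)} = - \frac{7}{8}$ ($v{\left(n,J \right)} = 7 \left(- \frac{1}{8}\right) = - \frac{7}{8}$)
$50 T v{\left(-6,-9 \right)} = 50 \cdot 15 \left(- \frac{7}{8}\right) = 750 \left(- \frac{7}{8}\right) = - \frac{2625}{4}$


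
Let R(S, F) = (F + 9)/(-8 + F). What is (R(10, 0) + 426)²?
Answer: 11553201/64 ≈ 1.8052e+5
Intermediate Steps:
R(S, F) = (9 + F)/(-8 + F)
(R(10, 0) + 426)² = ((9 + 0)/(-8 + 0) + 426)² = (9/(-8) + 426)² = (-⅛*9 + 426)² = (-9/8 + 426)² = (3399/8)² = 11553201/64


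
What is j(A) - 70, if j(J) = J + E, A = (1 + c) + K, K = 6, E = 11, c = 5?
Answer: -47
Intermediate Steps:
A = 12 (A = (1 + 5) + 6 = 6 + 6 = 12)
j(J) = 11 + J (j(J) = J + 11 = 11 + J)
j(A) - 70 = (11 + 12) - 70 = 23 - 70 = -47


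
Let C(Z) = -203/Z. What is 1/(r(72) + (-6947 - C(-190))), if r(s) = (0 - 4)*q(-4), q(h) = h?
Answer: -190/1317093 ≈ -0.00014426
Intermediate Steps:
r(s) = 16 (r(s) = (0 - 4)*(-4) = -4*(-4) = 16)
1/(r(72) + (-6947 - C(-190))) = 1/(16 + (-6947 - (-203)/(-190))) = 1/(16 + (-6947 - (-203)*(-1)/190)) = 1/(16 + (-6947 - 1*203/190)) = 1/(16 + (-6947 - 203/190)) = 1/(16 - 1320133/190) = 1/(-1317093/190) = -190/1317093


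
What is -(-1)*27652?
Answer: 27652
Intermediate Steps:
-(-1)*27652 = -1*(-27652) = 27652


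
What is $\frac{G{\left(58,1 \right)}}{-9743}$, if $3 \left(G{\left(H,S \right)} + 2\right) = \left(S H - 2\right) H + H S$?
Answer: $- \frac{1100}{9743} \approx -0.1129$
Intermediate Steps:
$G{\left(H,S \right)} = -2 + \frac{H S}{3} + \frac{H \left(-2 + H S\right)}{3}$ ($G{\left(H,S \right)} = -2 + \frac{\left(S H - 2\right) H + H S}{3} = -2 + \frac{\left(H S - 2\right) H + H S}{3} = -2 + \frac{\left(-2 + H S\right) H + H S}{3} = -2 + \frac{H \left(-2 + H S\right) + H S}{3} = -2 + \frac{H S + H \left(-2 + H S\right)}{3} = -2 + \left(\frac{H S}{3} + \frac{H \left(-2 + H S\right)}{3}\right) = -2 + \frac{H S}{3} + \frac{H \left(-2 + H S\right)}{3}$)
$\frac{G{\left(58,1 \right)}}{-9743} = \frac{-2 - \frac{116}{3} + \frac{1}{3} \cdot 58 \cdot 1 + \frac{1}{3} \cdot 1 \cdot 58^{2}}{-9743} = \left(-2 - \frac{116}{3} + \frac{58}{3} + \frac{1}{3} \cdot 1 \cdot 3364\right) \left(- \frac{1}{9743}\right) = \left(-2 - \frac{116}{3} + \frac{58}{3} + \frac{3364}{3}\right) \left(- \frac{1}{9743}\right) = 1100 \left(- \frac{1}{9743}\right) = - \frac{1100}{9743}$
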